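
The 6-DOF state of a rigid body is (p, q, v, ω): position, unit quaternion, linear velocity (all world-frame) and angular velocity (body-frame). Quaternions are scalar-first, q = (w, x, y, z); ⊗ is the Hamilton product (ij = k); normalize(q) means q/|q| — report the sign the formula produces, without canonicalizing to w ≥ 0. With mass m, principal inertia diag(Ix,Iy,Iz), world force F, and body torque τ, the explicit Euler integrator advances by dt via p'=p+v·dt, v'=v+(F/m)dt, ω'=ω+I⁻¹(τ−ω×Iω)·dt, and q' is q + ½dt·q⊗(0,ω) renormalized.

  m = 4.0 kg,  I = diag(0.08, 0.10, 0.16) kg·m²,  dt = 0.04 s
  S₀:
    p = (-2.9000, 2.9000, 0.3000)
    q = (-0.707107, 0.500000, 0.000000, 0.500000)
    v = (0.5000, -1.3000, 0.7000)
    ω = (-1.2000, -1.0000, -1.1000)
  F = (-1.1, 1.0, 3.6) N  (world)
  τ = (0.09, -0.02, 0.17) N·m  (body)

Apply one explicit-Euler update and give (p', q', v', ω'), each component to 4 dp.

gyro term ω×Iω = (0.0660, -0.1056, 0.0240)
α = I⁻¹(τ − ω×Iω) = (0.3000, 0.8560, 0.9125)
ω' = ω + α·dt = (-1.1880, -0.9658, -1.0635)
Hamilton product q⊗(0,ω) = (1.1500000, 1.3485284, 0.6571070, 0.2778177)
q + ½dt·q⊗(0,ω), renormalized = (-0.6836, 0.5266, 0.0131, 0.5052)
a = (-0.2750, 0.2500, 0.9000)
p + v·dt = (-2.8800, 2.8480, 0.3280)
new velocity v' = (0.4890, -1.2900, 0.7360)

p' = (-2.8800, 2.8480, 0.3280)
q' = (-0.6836, 0.5266, 0.0131, 0.5052)
v' = (0.4890, -1.2900, 0.7360)
ω' = (-1.1880, -0.9658, -1.0635)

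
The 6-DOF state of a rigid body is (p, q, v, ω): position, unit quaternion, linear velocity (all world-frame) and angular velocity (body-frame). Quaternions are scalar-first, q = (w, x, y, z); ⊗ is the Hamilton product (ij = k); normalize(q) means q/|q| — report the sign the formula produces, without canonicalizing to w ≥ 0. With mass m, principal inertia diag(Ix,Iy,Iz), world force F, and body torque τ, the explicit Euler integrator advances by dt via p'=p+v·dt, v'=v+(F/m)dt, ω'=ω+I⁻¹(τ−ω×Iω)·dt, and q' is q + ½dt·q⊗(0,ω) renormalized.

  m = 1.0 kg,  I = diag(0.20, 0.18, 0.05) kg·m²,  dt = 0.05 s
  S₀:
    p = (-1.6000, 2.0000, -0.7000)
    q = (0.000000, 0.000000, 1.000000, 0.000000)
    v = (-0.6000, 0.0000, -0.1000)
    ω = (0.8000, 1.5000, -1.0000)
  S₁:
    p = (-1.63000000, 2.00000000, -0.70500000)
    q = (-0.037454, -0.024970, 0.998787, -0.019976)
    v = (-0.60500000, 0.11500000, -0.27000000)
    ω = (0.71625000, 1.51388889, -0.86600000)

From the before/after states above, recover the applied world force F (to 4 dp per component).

v₁ − v₀ = (-0.00500000, 0.11500000, -0.17000000)
applied force F = (-0.1000, 2.3000, -3.4000)

F = (-0.1000, 2.3000, -3.4000)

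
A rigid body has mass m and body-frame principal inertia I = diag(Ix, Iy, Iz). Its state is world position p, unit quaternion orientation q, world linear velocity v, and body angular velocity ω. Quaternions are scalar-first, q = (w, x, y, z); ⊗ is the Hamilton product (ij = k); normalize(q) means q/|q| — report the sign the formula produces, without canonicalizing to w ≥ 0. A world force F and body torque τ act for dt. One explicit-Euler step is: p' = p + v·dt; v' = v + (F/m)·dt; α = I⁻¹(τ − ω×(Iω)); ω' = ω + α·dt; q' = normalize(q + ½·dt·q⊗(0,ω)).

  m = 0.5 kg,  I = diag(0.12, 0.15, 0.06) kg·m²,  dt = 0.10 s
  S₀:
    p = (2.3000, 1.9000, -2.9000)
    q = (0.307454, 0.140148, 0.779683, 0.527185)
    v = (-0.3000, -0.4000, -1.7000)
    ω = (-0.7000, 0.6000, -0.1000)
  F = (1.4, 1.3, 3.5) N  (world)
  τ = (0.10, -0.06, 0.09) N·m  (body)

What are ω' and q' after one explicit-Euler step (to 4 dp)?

angular accel α = (0.7883, -0.4280, 1.7100)
ω' = ω + α·dt = (-0.6212, 0.5572, 0.0710)
2q̇ = q⊗(0,ω) = (-0.3169877, -0.6094971, -0.1705423, 0.5991215)
q' = normalize(q + ½dt·q⊗(0,ω)) = (0.2913, 0.1096, 0.7703, 0.5565)

ω' = (-0.6212, 0.5572, 0.0710)
q' = (0.2913, 0.1096, 0.7703, 0.5565)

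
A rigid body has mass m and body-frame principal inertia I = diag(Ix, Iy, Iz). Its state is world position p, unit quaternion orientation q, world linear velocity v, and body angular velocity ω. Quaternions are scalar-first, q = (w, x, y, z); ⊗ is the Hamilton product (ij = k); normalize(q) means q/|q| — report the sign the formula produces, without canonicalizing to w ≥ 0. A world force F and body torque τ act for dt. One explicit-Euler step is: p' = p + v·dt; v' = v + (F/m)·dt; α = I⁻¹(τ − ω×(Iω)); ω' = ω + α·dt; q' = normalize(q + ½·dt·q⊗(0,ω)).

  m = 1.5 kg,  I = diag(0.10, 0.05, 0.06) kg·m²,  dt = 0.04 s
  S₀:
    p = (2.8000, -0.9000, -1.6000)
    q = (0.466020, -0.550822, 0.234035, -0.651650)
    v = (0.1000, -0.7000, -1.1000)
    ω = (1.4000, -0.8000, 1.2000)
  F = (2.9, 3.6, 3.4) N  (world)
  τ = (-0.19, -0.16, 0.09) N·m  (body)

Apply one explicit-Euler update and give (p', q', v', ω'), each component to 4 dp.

p' = (2.8040, -0.9280, -1.6440)
q' = (0.5004, -0.5421, 0.2214, -0.6377)
v' = (0.1773, -0.6040, -1.0093)
ω' = (1.3278, -0.9818, 1.2227)

angular accel α = (-1.8040, -4.5440, 0.5667)
new body rate ω' = (1.3278, -0.9818, 1.2227)
q⊗(0,ω) = (1.7403588, 0.4119500, -0.6241396, 0.6722326)
q' = normalize(q + ½dt·q⊗(0,ω)) = (0.5004, -0.5421, 0.2214, -0.6377)
linear accel F/m = (1.9333, 2.4000, 2.2667)
new position p' = (2.8040, -0.9280, -1.6440)
v' = v + a·dt = (0.1773, -0.6040, -1.0093)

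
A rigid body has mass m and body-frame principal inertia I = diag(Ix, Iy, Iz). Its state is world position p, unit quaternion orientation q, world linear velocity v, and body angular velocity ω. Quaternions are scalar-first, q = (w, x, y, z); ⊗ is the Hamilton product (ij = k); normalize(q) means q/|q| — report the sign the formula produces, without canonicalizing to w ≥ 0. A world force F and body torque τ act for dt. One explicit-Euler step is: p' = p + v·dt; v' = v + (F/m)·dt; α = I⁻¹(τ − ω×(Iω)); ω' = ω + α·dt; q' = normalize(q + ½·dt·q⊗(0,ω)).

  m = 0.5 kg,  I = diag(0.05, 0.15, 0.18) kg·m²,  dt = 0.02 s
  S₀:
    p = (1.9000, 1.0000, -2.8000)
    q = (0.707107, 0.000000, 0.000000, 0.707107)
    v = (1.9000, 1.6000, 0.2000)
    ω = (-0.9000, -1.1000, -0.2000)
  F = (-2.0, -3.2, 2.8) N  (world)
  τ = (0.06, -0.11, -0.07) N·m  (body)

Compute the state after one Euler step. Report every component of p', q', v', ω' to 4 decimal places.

gyro term ω×Iω = (0.0066, -0.0234, 0.0990)
(τ − ω×Iω)/I = (1.0680, -0.5773, -0.9389)
ω' = ω + α·dt = (-0.8786, -1.1115, -0.2188)
Hamilton product q⊗(0,ω) = (0.1414214, 0.1414214, -1.4142140, -0.1414214)
q + ½dt·q⊗(0,ω), renormalized = (0.7084, 0.0014, -0.0141, 0.7056)
a = (-4.0000, -6.4000, 5.6000)
p + v·dt = (1.9380, 1.0320, -2.7960)
v + (F/m)dt = (1.8200, 1.4720, 0.3120)

p' = (1.9380, 1.0320, -2.7960)
q' = (0.7084, 0.0014, -0.0141, 0.7056)
v' = (1.8200, 1.4720, 0.3120)
ω' = (-0.8786, -1.1115, -0.2188)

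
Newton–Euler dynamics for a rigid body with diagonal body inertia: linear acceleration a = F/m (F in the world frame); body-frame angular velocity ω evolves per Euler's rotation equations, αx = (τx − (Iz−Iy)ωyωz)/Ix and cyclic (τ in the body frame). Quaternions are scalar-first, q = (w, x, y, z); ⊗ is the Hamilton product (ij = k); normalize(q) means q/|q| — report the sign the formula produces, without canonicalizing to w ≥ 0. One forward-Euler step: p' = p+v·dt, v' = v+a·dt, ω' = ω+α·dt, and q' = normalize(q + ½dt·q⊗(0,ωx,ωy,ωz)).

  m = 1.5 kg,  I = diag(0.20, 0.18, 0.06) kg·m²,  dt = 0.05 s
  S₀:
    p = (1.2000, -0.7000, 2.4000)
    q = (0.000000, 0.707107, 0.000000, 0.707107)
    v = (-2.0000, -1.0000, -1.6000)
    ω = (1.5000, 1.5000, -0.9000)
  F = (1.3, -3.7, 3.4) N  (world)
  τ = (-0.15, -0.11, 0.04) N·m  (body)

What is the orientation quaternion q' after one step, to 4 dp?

Hamilton product q⊗(0,ω) = (-0.4242642, -1.0606605, 1.6970568, 1.0606605)
q + ½dt·q⊗(0,ω), renormalized = (-0.0106, 0.6795, 0.0424, 0.7324)

q' = (-0.0106, 0.6795, 0.0424, 0.7324)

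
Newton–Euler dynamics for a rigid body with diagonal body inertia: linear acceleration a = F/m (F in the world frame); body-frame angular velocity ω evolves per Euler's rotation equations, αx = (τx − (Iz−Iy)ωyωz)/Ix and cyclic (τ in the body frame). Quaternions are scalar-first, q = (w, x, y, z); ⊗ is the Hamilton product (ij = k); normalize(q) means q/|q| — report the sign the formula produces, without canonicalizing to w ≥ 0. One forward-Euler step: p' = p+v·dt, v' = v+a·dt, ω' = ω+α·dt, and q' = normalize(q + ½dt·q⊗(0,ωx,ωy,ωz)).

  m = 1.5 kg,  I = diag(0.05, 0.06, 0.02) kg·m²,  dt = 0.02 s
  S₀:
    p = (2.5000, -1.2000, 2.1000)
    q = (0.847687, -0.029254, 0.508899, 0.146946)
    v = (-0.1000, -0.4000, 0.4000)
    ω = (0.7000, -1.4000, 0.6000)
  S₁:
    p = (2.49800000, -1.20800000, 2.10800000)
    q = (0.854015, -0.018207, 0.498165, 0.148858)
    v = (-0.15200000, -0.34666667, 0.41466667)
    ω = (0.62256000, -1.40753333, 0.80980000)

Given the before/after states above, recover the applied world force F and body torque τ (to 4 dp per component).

F = (-3.9000, 4.0000, 1.1000)
τ = (-0.1600, -0.0100, 0.2000)

Δω = ω₁−ω₀ = (-0.07744000, -0.00753333, 0.20980000)
applied torque τ = (-0.1600, -0.0100, 0.2000)
velocity change Δv = (-0.05200000, 0.05333333, 0.01466667)
m·(v₁−v₀)/dt = (-3.9000, 4.0000, 1.1000)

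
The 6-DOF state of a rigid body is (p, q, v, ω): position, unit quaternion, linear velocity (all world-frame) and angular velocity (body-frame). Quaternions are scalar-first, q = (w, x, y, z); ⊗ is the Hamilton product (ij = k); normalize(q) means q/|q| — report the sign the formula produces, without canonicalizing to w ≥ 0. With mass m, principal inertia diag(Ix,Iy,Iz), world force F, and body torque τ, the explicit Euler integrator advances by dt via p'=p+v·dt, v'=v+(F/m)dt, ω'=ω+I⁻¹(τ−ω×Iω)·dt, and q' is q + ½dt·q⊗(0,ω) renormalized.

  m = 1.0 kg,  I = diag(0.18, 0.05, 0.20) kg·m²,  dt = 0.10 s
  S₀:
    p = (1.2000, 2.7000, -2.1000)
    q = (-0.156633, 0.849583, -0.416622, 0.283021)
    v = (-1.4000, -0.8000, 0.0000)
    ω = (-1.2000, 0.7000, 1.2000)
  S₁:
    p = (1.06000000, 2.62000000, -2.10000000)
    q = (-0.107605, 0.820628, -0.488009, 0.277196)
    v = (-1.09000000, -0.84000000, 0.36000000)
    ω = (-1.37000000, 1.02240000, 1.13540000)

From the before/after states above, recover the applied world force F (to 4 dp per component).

v₁ − v₀ = (0.31000000, -0.04000000, 0.36000000)
applied force F = (3.1000, -0.4000, 3.6000)

F = (3.1000, -0.4000, 3.6000)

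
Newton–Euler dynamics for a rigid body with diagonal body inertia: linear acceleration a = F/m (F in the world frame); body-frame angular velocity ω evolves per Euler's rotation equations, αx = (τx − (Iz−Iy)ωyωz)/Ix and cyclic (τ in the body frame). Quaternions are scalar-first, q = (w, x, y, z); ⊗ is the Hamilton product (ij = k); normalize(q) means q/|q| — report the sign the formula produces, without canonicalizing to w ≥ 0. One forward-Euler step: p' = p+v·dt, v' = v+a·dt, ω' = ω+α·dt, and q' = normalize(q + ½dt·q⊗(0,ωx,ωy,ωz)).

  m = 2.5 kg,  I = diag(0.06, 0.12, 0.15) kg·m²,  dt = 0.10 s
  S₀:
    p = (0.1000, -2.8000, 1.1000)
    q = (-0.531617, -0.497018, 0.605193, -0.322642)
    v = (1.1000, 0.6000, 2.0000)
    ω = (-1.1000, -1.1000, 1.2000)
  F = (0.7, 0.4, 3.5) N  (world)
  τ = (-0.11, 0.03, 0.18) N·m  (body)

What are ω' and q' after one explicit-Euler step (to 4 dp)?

ω' = (-1.2173, -1.1740, 1.2716)
q' = (-0.5039, -0.4471, 0.6787, -0.2925)

angular accel α = (-1.1733, -0.7400, 0.7160)
new body rate ω' = (-1.2173, -1.1740, 1.2716)
q⊗(0,ω) = (0.5061629, 0.9561041, 1.5361065, 0.5744917)
q + ½dt·q⊗(0,ω), renormalized = (-0.5039, -0.4471, 0.6787, -0.2925)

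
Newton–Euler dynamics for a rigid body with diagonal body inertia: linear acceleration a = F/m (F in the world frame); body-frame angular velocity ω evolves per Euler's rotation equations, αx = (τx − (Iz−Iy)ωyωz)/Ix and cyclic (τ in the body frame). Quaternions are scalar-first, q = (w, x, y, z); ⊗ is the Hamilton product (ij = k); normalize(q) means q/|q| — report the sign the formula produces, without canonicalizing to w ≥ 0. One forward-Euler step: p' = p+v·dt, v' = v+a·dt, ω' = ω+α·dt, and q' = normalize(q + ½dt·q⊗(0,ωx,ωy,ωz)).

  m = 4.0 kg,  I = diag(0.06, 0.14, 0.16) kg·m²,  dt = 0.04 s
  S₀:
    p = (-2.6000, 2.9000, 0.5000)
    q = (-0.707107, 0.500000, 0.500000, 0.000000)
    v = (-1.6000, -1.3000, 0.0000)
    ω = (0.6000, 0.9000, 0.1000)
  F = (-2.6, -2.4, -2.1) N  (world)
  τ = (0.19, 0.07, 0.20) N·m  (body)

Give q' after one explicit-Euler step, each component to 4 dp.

q⊗(0,ω) = (-0.7500000, -0.3742642, -0.6863963, 0.0792893)
q + ½dt·q⊗(0,ω), renormalized = (-0.7219, 0.4924, 0.4862, 0.0016)

q' = (-0.7219, 0.4924, 0.4862, 0.0016)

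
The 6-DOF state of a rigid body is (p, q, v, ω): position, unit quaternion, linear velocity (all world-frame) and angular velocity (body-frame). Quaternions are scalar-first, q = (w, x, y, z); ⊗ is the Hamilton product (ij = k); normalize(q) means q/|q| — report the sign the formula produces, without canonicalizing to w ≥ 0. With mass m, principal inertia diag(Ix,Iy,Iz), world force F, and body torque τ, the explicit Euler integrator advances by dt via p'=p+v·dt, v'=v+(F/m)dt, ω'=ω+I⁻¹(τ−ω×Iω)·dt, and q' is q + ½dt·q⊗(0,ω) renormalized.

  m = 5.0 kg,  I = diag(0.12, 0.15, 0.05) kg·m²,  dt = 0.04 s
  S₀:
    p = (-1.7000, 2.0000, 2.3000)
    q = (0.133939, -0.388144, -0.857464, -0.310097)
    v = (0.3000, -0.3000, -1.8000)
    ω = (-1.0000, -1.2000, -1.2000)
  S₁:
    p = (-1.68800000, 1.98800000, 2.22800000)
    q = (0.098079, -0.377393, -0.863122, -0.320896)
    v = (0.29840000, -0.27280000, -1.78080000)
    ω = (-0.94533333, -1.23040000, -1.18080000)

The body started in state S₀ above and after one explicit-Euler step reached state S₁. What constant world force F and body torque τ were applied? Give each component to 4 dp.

Δω = ω₁−ω₀ = (0.05466667, -0.03040000, 0.01920000)
ω₀×(Iω₀) = (-0.1440, 0.0840, 0.0360)
τ = I·(Δω/dt) + ω₀×(Iω₀) = (0.0200, -0.0300, 0.0600)
Δv = v₁−v₀ = (-0.00160000, 0.02720000, 0.01920000)
applied force F = (-0.2000, 3.4000, 2.4000)

F = (-0.2000, 3.4000, 2.4000)
τ = (0.0200, -0.0300, 0.0600)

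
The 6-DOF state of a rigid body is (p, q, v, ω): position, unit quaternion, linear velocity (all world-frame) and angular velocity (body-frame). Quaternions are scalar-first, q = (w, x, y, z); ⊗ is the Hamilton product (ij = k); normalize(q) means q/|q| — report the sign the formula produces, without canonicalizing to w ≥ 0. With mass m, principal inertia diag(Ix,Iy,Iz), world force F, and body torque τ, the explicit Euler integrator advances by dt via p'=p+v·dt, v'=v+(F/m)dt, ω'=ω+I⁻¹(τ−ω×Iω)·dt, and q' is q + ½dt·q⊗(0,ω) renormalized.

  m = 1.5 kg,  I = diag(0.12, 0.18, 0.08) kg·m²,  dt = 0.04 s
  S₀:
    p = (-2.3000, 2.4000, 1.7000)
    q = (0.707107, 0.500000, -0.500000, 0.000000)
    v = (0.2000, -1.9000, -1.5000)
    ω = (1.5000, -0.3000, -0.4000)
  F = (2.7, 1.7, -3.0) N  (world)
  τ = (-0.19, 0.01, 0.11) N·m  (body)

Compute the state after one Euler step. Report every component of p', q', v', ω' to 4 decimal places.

(τ − ω×Iω)/I = (-1.4833, 0.1889, 1.7125)
ω' = ω + α·dt = (1.4407, -0.2924, -0.3315)
Hamilton product q⊗(0,ω) = (-0.9000000, 1.2606605, -0.0121321, 0.3171572)
q' = normalize(q + ½dt·q⊗(0,ω)) = (0.6888, 0.5250, -0.5000, 0.0063)
p' = p + v·dt = (-2.2920, 2.3240, 1.6400)
v' = v + a·dt = (0.2720, -1.8547, -1.5800)

p' = (-2.2920, 2.3240, 1.6400)
q' = (0.6888, 0.5250, -0.5000, 0.0063)
v' = (0.2720, -1.8547, -1.5800)
ω' = (1.4407, -0.2924, -0.3315)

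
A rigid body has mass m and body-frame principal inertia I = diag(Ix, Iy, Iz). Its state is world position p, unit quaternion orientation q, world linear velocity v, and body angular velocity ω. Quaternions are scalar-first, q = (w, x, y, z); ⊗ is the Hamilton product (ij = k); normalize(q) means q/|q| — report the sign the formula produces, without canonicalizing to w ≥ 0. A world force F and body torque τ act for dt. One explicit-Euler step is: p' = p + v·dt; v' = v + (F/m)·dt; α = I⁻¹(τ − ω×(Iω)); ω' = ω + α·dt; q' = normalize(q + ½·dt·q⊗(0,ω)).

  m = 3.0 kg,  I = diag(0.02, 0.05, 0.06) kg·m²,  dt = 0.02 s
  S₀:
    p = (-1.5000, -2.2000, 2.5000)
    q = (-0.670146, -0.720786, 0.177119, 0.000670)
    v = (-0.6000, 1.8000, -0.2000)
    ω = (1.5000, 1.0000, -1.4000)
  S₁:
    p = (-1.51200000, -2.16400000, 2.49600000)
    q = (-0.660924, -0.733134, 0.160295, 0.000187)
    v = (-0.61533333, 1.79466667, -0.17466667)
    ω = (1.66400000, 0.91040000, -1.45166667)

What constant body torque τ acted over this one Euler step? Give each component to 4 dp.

τ = (0.1500, -0.1400, -0.1100)

Δω = ω₁−ω₀ = (0.16400000, -0.08960000, -0.05166667)
τ = I·(Δω/dt) + ω₀×(Iω₀) = (0.1500, -0.1400, -0.1100)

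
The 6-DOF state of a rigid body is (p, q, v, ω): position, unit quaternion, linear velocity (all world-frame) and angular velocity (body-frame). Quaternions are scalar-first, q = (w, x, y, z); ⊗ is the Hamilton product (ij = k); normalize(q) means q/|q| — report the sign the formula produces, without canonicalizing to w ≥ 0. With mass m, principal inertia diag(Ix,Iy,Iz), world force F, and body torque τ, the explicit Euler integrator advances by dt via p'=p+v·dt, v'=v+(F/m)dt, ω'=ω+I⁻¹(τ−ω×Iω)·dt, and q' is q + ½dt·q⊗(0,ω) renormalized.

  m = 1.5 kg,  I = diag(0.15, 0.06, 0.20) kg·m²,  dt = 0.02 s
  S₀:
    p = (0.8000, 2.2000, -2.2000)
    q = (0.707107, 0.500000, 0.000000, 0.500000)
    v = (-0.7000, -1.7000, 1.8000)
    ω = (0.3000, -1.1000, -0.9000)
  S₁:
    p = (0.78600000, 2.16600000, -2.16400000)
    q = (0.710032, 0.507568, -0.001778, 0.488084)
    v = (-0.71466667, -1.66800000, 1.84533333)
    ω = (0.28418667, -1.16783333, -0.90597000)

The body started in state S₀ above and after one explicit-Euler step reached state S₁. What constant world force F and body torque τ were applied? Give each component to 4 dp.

F = (-1.1000, 2.4000, 3.4000)
τ = (0.0200, -0.1900, -0.0300)

velocity change Δv = (-0.01466667, 0.03200000, 0.04533333)
F = m·Δv/dt = (-1.1000, 2.4000, 3.4000)
Δω = ω₁−ω₀ = (-0.01581333, -0.06783333, -0.00597000)
I·α + gyro = (0.0200, -0.1900, -0.0300)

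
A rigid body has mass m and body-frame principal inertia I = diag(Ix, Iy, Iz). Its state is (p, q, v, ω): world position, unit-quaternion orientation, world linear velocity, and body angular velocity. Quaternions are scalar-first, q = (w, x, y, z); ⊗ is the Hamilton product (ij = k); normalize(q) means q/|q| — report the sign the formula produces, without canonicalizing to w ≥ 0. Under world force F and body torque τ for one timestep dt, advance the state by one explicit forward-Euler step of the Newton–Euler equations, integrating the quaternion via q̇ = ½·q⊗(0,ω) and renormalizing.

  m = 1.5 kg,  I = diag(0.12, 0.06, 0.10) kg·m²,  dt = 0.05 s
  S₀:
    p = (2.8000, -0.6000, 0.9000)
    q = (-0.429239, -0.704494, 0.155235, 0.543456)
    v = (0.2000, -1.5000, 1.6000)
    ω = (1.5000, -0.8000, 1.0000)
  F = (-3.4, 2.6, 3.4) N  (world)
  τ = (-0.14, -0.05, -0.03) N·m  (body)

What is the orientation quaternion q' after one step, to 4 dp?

q' = (-0.4128, -0.7050, 0.2016, 0.5403)

2q̇ = q⊗(0,ω) = (0.6374730, -0.0538587, 1.8630692, -0.0984963)
updated quaternion q' = (-0.4128, -0.7050, 0.2016, 0.5403)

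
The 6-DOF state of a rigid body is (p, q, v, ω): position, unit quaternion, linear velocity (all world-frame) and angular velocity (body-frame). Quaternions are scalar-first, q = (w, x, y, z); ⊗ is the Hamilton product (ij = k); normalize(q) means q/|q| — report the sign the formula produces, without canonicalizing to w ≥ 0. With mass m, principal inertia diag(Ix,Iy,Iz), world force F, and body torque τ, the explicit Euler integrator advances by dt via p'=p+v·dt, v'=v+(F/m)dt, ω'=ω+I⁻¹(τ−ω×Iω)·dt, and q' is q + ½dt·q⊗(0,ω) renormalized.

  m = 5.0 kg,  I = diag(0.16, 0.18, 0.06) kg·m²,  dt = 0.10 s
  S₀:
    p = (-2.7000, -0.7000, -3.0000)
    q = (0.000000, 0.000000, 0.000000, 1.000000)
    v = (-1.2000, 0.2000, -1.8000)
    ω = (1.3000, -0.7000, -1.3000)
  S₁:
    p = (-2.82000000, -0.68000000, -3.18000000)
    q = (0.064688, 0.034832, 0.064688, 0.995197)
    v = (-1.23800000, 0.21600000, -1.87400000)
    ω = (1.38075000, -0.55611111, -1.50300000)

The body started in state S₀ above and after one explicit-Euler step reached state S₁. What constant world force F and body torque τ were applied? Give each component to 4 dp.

F = (-1.9000, 0.8000, -3.7000)
τ = (0.0200, 0.0900, -0.1400)

Δv = v₁−v₀ = (-0.03800000, 0.01600000, -0.07400000)
applied force F = (-1.9000, 0.8000, -3.7000)
rate change Δω = (0.08075000, 0.14388889, -0.20300000)
precession coupling = (-0.1092, -0.1690, -0.0182)
I·α + gyro = (0.0200, 0.0900, -0.1400)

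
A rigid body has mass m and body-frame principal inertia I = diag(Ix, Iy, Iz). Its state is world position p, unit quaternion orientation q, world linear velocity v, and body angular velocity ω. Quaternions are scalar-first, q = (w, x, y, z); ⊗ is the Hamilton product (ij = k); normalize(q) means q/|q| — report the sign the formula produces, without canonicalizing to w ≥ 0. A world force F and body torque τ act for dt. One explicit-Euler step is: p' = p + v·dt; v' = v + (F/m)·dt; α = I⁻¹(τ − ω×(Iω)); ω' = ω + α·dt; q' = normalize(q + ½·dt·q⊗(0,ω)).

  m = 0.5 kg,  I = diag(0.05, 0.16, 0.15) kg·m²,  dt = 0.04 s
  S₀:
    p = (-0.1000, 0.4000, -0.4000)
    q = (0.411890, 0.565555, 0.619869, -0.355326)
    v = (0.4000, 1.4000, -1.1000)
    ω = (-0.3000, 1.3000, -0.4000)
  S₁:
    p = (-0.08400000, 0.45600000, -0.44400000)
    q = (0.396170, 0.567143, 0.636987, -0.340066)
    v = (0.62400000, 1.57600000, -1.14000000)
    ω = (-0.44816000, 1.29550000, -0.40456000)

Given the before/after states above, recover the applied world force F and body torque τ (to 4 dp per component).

F = (2.8000, 2.2000, -0.5000)
τ = (-0.1800, -0.0300, -0.0600)

ω₁ − ω₀ = (-0.14816000, -0.00450000, -0.00456000)
I·α + gyro = (-0.1800, -0.0300, -0.0600)
Δv = v₁−v₀ = (0.22400000, 0.17600000, -0.04000000)
F = m·Δv/dt = (2.8000, 2.2000, -0.5000)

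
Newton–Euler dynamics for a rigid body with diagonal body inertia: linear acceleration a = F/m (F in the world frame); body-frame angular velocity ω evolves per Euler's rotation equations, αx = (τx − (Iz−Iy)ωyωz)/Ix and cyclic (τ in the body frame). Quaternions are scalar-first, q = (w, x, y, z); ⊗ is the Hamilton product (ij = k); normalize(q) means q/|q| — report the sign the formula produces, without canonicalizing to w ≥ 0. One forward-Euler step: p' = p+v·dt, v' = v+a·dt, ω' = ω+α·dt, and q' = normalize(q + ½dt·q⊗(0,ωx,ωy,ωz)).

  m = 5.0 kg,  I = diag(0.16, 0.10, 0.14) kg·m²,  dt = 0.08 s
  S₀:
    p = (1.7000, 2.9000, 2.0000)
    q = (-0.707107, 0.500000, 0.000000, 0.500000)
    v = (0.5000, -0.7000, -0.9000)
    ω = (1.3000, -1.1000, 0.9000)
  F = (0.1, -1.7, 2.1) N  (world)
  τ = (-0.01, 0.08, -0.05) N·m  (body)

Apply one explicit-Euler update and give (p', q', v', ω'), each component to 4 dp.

p' = (1.7400, 2.8440, 1.9280)
q' = (-0.7489, 0.4838, 0.0390, 0.4512)
v' = (0.5016, -0.7272, -0.8664)
ω' = (1.3148, -1.0547, 0.8224)

p + v·dt = (1.7400, 2.8440, 1.9280)
v' = v + a·dt = (0.5016, -0.7272, -0.8664)
ω×(Iω) gyroscopic = (-0.0396, 0.0234, 0.0858)
angular accel α = (0.1850, 0.5660, -0.9700)
ω' = ω + α·dt = (1.3148, -1.0547, 0.8224)
Hamilton product q⊗(0,ω) = (-1.1000000, -0.3692391, 0.9778177, -1.1863963)
updated quaternion q' = (-0.7489, 0.4838, 0.0390, 0.4512)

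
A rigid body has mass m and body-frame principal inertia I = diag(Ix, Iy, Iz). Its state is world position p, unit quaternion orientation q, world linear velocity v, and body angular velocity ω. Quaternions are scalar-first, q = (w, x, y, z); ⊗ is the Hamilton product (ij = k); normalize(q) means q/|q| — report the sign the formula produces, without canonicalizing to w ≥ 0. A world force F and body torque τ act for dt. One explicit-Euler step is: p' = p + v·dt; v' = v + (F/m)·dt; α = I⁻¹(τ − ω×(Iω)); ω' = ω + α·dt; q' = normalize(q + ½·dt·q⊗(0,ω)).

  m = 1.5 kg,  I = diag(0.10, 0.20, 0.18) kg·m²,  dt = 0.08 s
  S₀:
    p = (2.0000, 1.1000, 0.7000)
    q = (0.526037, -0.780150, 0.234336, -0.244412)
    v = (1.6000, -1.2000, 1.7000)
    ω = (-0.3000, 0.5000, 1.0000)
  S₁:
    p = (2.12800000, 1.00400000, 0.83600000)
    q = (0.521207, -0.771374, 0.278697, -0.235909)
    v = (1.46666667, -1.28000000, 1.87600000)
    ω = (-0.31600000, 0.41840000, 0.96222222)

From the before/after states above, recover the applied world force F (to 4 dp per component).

F = (-2.5000, -1.5000, 3.3000)

v₁ − v₀ = (-0.13333333, -0.08000000, 0.17600000)
F = m·Δv/dt = (-2.5000, -1.5000, 3.3000)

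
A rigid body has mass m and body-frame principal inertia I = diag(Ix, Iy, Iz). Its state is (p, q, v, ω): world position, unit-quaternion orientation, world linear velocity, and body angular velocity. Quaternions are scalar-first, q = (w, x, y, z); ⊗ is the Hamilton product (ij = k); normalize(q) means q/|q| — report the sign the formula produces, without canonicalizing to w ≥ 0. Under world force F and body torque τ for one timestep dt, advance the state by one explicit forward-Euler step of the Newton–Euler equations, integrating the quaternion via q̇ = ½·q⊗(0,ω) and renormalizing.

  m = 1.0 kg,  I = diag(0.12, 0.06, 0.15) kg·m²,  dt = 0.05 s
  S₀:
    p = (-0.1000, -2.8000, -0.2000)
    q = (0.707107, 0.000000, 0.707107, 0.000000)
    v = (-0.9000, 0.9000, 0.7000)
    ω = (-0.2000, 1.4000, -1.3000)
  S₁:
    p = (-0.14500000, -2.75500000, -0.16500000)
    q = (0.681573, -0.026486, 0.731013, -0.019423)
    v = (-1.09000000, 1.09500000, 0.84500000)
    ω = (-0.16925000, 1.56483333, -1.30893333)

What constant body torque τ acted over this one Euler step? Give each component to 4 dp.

Δω = ω₁−ω₀ = (0.03075000, 0.16483333, -0.00893333)
ω₀×(Iω₀) = (-0.1638, -0.0078, 0.0168)
applied torque τ = (-0.0900, 0.1900, -0.0100)

τ = (-0.0900, 0.1900, -0.0100)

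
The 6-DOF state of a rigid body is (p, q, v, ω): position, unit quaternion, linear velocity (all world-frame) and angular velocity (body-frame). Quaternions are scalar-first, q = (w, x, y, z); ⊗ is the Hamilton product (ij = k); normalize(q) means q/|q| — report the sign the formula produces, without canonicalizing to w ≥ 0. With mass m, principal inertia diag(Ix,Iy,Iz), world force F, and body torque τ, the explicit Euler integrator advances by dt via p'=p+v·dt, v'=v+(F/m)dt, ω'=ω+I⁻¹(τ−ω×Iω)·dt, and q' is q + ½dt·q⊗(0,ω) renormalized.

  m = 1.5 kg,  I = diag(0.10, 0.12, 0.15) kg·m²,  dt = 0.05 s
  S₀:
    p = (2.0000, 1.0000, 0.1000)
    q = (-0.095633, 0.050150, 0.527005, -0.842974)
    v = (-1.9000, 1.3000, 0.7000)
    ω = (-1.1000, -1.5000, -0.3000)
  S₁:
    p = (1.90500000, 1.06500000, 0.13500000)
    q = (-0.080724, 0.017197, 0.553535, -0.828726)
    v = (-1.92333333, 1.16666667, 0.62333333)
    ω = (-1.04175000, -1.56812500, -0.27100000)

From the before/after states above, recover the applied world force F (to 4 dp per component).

v₁ − v₀ = (-0.02333333, -0.13333333, -0.07666667)
F = m·Δv/dt = (-0.7000, -4.0000, -2.3000)

F = (-0.7000, -4.0000, -2.3000)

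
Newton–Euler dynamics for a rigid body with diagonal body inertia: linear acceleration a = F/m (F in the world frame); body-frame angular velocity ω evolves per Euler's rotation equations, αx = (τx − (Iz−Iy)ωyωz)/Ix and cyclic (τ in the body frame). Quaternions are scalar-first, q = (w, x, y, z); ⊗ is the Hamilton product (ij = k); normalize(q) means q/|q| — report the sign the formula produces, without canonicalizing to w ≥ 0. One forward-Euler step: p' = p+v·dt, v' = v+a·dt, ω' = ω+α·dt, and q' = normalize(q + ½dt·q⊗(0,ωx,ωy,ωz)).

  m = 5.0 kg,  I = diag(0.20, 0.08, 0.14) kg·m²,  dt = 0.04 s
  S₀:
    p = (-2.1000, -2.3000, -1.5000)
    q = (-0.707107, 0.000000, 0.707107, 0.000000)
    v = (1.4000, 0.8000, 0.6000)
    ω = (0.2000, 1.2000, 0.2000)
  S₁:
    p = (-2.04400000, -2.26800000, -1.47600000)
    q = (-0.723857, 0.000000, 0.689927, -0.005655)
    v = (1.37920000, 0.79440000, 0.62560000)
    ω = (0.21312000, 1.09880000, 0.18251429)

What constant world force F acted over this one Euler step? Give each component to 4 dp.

velocity change Δv = (-0.02080000, -0.00560000, 0.02560000)
m·(v₁−v₀)/dt = (-2.6000, -0.7000, 3.2000)

F = (-2.6000, -0.7000, 3.2000)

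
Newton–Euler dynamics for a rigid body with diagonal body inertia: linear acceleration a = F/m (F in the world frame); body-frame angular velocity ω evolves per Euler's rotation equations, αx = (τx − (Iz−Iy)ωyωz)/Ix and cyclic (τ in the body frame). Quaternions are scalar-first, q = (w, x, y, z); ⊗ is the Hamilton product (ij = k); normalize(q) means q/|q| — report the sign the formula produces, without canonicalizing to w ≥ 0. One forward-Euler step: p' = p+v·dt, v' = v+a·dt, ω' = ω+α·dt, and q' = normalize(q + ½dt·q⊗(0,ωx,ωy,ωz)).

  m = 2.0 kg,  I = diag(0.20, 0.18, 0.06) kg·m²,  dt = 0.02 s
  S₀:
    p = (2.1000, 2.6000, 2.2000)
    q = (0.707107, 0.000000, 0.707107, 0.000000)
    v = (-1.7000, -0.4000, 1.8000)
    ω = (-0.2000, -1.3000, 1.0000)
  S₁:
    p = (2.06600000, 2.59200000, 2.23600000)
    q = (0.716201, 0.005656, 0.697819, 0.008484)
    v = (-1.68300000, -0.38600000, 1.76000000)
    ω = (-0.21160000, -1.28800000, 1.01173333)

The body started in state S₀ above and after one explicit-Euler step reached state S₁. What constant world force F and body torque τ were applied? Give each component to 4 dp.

F = (1.7000, 1.4000, -4.0000)
τ = (0.0400, 0.0800, 0.0300)

rate change Δω = (-0.01160000, 0.01200000, 0.01173333)
ω₀×(Iω₀) = (0.1560, -0.0280, -0.0052)
τ = I·(Δω/dt) + ω₀×(Iω₀) = (0.0400, 0.0800, 0.0300)
Δv = v₁−v₀ = (0.01700000, 0.01400000, -0.04000000)
applied force F = (1.7000, 1.4000, -4.0000)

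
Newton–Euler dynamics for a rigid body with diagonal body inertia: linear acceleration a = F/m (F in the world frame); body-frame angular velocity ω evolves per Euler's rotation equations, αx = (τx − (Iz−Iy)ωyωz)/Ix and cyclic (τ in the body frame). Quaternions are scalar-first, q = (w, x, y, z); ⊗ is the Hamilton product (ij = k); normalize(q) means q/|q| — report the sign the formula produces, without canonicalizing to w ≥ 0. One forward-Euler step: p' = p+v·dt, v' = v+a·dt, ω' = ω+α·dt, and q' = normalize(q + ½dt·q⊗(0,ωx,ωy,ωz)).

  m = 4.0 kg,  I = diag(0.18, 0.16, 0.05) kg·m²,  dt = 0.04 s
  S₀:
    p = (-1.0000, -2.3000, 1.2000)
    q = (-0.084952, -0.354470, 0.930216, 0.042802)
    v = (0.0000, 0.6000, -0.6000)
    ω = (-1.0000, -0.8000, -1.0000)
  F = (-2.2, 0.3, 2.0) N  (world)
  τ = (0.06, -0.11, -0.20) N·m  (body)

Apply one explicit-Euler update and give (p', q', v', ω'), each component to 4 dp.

p' = (-1.0000, -2.2760, 1.1760)
q' = (-0.0763, -0.3705, 0.9231, 0.0687)
v' = (-0.0220, 0.6030, -0.5800)
ω' = (-0.9671, -0.8600, -1.1472)

(τ − ω×Iω)/I = (0.8222, -1.5000, -3.6800)
ω + α·dt = (-0.9671, -0.8600, -1.1472)
2q̇ = q⊗(0,ω) = (0.4325048, -0.8110224, -0.3293104, 1.2987440)
updated quaternion q' = (-0.0763, -0.3705, 0.9231, 0.0687)
new position p' = (-1.0000, -2.2760, 1.1760)
v + (F/m)dt = (-0.0220, 0.6030, -0.5800)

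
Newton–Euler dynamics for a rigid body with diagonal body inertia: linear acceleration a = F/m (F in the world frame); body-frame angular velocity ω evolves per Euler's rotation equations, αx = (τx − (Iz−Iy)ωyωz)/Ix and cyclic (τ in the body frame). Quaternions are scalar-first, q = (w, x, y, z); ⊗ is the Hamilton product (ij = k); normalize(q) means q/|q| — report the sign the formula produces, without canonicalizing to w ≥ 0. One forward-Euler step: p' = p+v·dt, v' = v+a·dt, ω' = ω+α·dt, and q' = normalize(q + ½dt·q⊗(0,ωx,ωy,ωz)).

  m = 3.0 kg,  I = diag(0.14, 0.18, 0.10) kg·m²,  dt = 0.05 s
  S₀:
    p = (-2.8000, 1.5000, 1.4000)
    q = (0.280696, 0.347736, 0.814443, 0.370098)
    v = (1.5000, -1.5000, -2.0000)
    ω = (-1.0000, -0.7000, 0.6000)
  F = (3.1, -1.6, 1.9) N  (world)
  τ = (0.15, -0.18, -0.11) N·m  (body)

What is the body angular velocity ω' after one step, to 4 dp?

ω' = (-0.9584, -0.7433, 0.5310)

ω×(Iω) gyroscopic = (0.0336, -0.0240, 0.0280)
angular accel α = (0.8314, -0.8667, -1.3800)
ω' = ω + α·dt = (-0.9584, -0.7433, 0.5310)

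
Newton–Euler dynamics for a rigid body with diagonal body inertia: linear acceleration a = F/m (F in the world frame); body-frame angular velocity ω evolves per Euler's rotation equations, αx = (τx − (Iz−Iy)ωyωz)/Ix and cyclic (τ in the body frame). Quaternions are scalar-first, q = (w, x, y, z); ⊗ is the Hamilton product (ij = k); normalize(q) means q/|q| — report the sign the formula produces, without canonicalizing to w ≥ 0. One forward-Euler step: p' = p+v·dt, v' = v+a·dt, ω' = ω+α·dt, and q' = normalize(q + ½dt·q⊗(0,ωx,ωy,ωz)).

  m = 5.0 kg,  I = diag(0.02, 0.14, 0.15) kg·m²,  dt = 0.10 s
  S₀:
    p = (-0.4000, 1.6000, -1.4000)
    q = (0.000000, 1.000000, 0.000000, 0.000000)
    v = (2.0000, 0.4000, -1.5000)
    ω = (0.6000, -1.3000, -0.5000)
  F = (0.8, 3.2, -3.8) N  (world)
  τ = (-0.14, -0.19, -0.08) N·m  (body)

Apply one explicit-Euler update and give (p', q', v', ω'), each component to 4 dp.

p' = (-0.2000, 1.6400, -1.5500)
q' = (-0.0299, 0.9971, 0.0249, -0.0648)
v' = (2.0160, 0.4640, -1.5760)
ω' = (-0.1325, -1.4636, -0.4909)

a = F/m = (0.1600, 0.6400, -0.7600)
p' = p + v·dt = (-0.2000, 1.6400, -1.5500)
new velocity v' = (2.0160, 0.4640, -1.5760)
precession coupling ω×(Iω) = (0.0065, 0.0390, -0.0936)
α = I⁻¹(τ − ω×Iω) = (-7.3250, -1.6357, 0.0907)
ω + α·dt = (-0.1325, -1.4636, -0.4909)
Hamilton product q⊗(0,ω) = (-0.6000000, 0.0000000, 0.5000000, -1.3000000)
updated quaternion q' = (-0.0299, 0.9971, 0.0249, -0.0648)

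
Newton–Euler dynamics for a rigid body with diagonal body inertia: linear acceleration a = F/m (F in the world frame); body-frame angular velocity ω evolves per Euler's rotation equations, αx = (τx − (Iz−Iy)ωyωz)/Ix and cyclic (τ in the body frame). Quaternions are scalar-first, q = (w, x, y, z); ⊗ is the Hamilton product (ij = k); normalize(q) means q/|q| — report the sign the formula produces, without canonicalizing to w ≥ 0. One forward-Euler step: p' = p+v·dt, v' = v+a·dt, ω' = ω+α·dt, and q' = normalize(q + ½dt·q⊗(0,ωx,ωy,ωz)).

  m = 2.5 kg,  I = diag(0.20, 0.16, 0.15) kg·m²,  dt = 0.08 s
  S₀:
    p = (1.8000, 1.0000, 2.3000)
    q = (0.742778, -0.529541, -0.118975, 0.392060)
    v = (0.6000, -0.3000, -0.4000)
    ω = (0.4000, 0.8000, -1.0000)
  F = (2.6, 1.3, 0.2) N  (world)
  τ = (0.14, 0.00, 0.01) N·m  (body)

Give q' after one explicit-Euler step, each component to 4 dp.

q⊗(0,ω) = (0.6990564, 0.1024382, 0.2215054, -1.1188208)
q + ½dt·q⊗(0,ω), renormalized = (0.7696, -0.5247, -0.1100, 0.3468)

q' = (0.7696, -0.5247, -0.1100, 0.3468)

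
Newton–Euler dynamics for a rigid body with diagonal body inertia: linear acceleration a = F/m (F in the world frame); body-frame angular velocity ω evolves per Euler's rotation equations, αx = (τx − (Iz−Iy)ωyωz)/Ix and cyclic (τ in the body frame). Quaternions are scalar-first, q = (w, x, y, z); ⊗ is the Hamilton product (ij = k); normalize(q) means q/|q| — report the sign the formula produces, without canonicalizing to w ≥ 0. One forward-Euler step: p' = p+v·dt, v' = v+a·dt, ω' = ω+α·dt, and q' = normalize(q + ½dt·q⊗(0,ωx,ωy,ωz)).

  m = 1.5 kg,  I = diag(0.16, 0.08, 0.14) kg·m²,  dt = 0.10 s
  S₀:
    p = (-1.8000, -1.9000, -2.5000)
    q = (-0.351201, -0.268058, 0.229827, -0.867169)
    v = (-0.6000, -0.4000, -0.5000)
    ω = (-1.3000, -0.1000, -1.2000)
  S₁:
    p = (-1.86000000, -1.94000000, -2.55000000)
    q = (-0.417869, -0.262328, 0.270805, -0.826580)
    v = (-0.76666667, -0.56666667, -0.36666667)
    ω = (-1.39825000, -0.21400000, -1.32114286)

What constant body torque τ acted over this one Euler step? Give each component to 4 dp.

rate change Δω = (-0.09825000, -0.11400000, -0.12114286)
gyro term ω₀×Iω₀ = (0.0072, 0.0312, -0.0104)
I·α + gyro = (-0.1500, -0.0600, -0.1800)

τ = (-0.1500, -0.0600, -0.1800)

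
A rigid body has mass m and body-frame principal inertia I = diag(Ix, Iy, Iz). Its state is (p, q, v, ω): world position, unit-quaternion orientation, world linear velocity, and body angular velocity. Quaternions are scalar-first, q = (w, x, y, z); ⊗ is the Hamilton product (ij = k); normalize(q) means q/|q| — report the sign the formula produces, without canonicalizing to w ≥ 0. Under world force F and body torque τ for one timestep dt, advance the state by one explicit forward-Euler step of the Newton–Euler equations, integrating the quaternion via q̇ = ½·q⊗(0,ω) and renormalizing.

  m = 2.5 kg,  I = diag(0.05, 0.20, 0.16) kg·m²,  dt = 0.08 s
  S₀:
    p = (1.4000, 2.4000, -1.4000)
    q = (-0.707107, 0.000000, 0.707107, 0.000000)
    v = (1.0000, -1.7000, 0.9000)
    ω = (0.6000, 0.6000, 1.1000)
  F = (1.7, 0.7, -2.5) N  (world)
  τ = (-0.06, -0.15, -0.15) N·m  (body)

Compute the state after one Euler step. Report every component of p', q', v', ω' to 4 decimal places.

linear accel F/m = (0.6800, 0.2800, -1.0000)
new position p' = (1.4800, 2.2640, -1.3280)
v + (F/m)dt = (1.0544, -1.6776, 0.8200)
angular accel α = (-0.6720, -0.3870, -1.2750)
new body rate ω' = (0.5462, 0.5690, 0.9980)
Hamilton product q⊗(0,ω) = (-0.4242642, 0.3535535, -0.4242642, -1.2020819)
q' = normalize(q + ½dt·q⊗(0,ω)) = (-0.7230, 0.0141, 0.6891, -0.0480)

p' = (1.4800, 2.2640, -1.3280)
q' = (-0.7230, 0.0141, 0.6891, -0.0480)
v' = (1.0544, -1.6776, 0.8200)
ω' = (0.5462, 0.5690, 0.9980)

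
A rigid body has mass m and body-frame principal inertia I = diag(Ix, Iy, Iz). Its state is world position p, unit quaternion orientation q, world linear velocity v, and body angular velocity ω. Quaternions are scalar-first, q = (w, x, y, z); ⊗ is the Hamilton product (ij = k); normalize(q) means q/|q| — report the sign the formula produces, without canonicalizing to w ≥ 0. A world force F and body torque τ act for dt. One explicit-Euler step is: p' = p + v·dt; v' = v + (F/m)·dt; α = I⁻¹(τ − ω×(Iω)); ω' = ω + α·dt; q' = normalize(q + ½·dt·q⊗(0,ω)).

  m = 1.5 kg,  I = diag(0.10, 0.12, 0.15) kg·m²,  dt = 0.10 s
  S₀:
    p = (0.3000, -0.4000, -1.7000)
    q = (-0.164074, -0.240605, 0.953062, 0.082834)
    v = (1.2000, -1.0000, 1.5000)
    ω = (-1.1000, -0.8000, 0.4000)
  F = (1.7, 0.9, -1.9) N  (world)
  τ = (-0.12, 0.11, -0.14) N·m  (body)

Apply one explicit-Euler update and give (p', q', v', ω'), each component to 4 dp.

linear accel F/m = (1.1333, 0.6000, -1.2667)
new position p' = (0.4200, -0.5000, -1.5500)
v' = v + a·dt = (1.3133, -0.9400, 1.3733)
(τ − ω×Iω)/I = (-1.1040, 0.7333, -1.0507)
ω' = ω + α·dt = (-1.2104, -0.7267, 0.2949)
Hamilton product q⊗(0,ω) = (0.4646505, 0.6279734, 0.1363838, 1.1752226)
updated quaternion q' = (-0.1405, -0.2087, 0.9575, 0.1412)

p' = (0.4200, -0.5000, -1.5500)
q' = (-0.1405, -0.2087, 0.9575, 0.1412)
v' = (1.3133, -0.9400, 1.3733)
ω' = (-1.2104, -0.7267, 0.2949)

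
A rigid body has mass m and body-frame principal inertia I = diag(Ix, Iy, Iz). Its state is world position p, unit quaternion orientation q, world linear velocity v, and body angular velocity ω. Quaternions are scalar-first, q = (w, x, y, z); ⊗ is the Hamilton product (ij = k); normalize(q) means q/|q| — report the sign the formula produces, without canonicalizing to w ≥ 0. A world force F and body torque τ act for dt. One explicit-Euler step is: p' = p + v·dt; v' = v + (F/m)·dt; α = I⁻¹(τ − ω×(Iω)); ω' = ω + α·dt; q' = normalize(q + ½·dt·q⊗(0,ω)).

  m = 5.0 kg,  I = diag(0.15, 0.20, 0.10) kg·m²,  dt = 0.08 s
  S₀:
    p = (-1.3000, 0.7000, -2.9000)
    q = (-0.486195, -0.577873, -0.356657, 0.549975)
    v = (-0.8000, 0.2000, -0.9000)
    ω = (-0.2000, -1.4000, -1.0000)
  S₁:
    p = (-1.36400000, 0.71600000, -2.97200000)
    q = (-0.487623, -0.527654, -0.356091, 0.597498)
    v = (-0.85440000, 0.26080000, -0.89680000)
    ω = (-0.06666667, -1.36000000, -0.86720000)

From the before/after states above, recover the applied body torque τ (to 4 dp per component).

Δω = ω₁−ω₀ = (0.13333333, 0.04000000, 0.13280000)
ω₀×(Iω₀) = (-0.1400, 0.0100, 0.0140)
τ = I·(Δω/dt) + ω₀×(Iω₀) = (0.1100, 0.1100, 0.1800)

τ = (0.1100, 0.1100, 0.1800)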